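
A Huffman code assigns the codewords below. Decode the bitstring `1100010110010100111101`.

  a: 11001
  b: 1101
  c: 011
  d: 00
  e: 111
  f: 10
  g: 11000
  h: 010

gfahcb

Read left to right; each codeword is recognised as soon as it completes (prefix code):
  11000→g | 10→f | 11001→a | 010→h | 011→c | 1101→b
Decoded message: gfahcb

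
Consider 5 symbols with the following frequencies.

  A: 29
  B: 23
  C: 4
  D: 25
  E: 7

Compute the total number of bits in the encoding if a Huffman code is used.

Build the Huffman tree bottom-up:
merge C(4) and E(7): 11
merge 11 and B(23): 34
merge D(25) and A(29): 54
merge 34 and 54: 88
The encoded length is the sum of every internal node's weight: 11 + 34 + 54 + 88 = 187 bits.

187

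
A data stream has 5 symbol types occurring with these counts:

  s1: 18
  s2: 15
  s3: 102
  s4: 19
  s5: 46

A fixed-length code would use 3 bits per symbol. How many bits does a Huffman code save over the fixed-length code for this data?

Fixed-length: 3 bits × 200 symbols = 600 bits.
Huffman merges:
s2(15) + s1(18) → 33
s4(19) + 33 → 52
s5(46) + 52 → 98
98 + s3(102) → 200
Huffman total = 33 + 52 + 98 + 200 = 383 bits.
Saving = 600 − 383 = 217 bits.

217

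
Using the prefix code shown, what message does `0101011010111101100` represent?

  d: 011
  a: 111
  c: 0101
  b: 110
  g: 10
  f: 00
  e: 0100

Read left to right; each codeword is recognised as soon as it completes (prefix code):
  0101→c | 011→d | 0101→c | 111→a | 011→d | 00→f
Decoded message: cdcadf

cdcadf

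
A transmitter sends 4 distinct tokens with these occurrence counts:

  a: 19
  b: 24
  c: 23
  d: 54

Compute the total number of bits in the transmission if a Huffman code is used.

228

Build the Huffman tree bottom-up:
combine a(19), c(23) → 42
combine b(24), 42 → 66
combine d(54), 66 → 120
Total encoded bits = sum of merged weights = 42 + 66 + 120 = 228.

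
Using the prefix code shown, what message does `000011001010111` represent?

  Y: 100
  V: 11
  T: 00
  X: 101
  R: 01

TTVTXRV

Read left to right; each codeword is recognised as soon as it completes (prefix code):
  00→T | 00→T | 11→V | 00→T | 101→X | 01→R | 11→V
Decoded message: TTVTXRV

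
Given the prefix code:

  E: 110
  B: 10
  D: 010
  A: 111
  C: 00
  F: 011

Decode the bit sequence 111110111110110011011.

Read left to right; each codeword is recognised as soon as it completes (prefix code):
  111→A | 110→E | 111→A | 110→E | 110→E | 011→F | 011→F
Decoded message: AEAEEFF

AEAEEFF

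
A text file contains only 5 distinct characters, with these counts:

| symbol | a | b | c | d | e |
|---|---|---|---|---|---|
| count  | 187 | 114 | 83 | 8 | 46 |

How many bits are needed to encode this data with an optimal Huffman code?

Merge the two smallest weights repeatedly:
d(8) + e(46) → 54
54 + c(83) → 137
b(114) + 137 → 251
a(187) + 251 → 438
The encoded length is the sum of every internal node's weight: 54 + 137 + 251 + 438 = 880 bits.

880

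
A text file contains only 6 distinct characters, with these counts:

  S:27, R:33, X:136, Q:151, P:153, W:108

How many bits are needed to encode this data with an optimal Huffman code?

Build the Huffman tree bottom-up:
merge S(27) and R(33): 60
merge 60 and W(108): 168
merge X(136) and Q(151): 287
merge P(153) and 168: 321
merge 287 and 321: 608
The encoded length is the sum of every internal node's weight: 60 + 168 + 287 + 321 + 608 = 1444 bits.

1444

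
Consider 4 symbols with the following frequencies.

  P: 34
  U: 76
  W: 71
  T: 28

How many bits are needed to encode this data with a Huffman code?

Build the Huffman tree bottom-up:
T(28) + P(34) → 62
62 + W(71) → 133
U(76) + 133 → 209
Each symbol's bit-cost is frequency × depth; summing gives 404 bits (equivalently 62 + 133 + 209).

404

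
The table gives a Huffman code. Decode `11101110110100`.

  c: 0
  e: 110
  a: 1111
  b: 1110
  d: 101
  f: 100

bbef

Read left to right; each codeword is recognised as soon as it completes (prefix code):
  1110→b | 1110→b | 110→e | 100→f
Decoded message: bbef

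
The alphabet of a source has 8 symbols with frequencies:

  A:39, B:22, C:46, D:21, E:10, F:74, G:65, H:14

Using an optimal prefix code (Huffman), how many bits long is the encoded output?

801

Merge the two smallest weights repeatedly:
combine E(10), H(14) → 24
combine D(21), B(22) → 43
combine 24, A(39) → 63
combine 43, C(46) → 89
combine 63, G(65) → 128
combine F(74), 89 → 163
combine 128, 163 → 291
Each symbol's bit-cost is frequency × depth; summing gives 801 bits (equivalently 24 + 43 + 63 + 89 + 128 + 163 + 291).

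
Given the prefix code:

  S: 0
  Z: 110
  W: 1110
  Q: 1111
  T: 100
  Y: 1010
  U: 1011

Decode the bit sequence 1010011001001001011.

Read left to right; each codeword is recognised as soon as it completes (prefix code):
  1010→Y | 0→S | 110→Z | 0→S | 100→T | 100→T | 1011→U
Decoded message: YSZSTTU

YSZSTTU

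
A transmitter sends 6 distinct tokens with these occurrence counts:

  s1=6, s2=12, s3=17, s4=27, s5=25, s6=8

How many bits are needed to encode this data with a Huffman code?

Build the Huffman tree bottom-up:
combine s1(6), s6(8) → 14
combine s2(12), 14 → 26
combine s3(17), s5(25) → 42
combine 26, s4(27) → 53
combine 42, 53 → 95
Total encoded bits = sum of merged weights = 14 + 26 + 42 + 53 + 95 = 230.

230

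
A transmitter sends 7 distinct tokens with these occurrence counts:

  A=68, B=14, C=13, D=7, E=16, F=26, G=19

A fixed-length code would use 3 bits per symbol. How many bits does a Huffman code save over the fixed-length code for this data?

Fixed-length: 3 bits × 163 symbols = 489 bits.
Huffman merges:
D(7) + C(13) → 20
B(14) + E(16) → 30
G(19) + 20 → 39
F(26) + 30 → 56
39 + 56 → 95
A(68) + 95 → 163
Huffman total = 20 + 30 + 39 + 56 + 95 + 163 = 403 bits.
Saving = 489 − 403 = 86 bits.

86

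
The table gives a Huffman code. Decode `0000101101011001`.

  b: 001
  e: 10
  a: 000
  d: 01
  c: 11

Read left to right; each codeword is recognised as soon as it completes (prefix code):
  000→a | 01→d | 01→d | 10→e | 10→e | 11→c | 001→b
Decoded message: addeecb

addeecb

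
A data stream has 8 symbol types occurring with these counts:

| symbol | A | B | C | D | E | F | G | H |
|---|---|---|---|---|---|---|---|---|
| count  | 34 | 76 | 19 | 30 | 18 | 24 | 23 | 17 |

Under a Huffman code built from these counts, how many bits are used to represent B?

2

Repeatedly merge the two smallest:
H(17) + E(18) → 35
C(19) + G(23) → 42
F(24) + D(30) → 54
A(34) + 35 → 69
42 + 54 → 96
69 + B(76) → 145
96 + 145 → 241
B sits 2 levels below the root, so its codeword is 2 bits.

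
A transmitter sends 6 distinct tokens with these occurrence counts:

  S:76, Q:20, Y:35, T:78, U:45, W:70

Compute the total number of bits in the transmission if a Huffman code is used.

803

Build the Huffman tree bottom-up:
merge Q(20) and Y(35): 55
merge U(45) and 55: 100
merge W(70) and S(76): 146
merge T(78) and 100: 178
merge 146 and 178: 324
Total encoded bits = sum of merged weights = 55 + 100 + 146 + 178 + 324 = 803.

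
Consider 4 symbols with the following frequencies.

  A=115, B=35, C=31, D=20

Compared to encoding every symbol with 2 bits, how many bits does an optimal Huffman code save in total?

64

Fixed-length: 2 bits × 201 symbols = 402 bits.
Huffman merges:
D(20) + C(31) → 51
B(35) + 51 → 86
86 + A(115) → 201
Huffman total = 51 + 86 + 201 = 338 bits.
Saving = 402 − 338 = 64 bits.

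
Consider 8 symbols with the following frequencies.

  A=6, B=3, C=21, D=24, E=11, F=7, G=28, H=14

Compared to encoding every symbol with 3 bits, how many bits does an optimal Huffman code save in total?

Fixed-length: 3 bits × 114 symbols = 342 bits.
Huffman merges:
merge B(3) and A(6): 9
merge F(7) and 9: 16
merge E(11) and H(14): 25
merge 16 and C(21): 37
merge D(24) and 25: 49
merge G(28) and 37: 65
merge 49 and 65: 114
Huffman total = 9 + 16 + 25 + 37 + 49 + 65 + 114 = 315 bits.
Saving = 342 − 315 = 27 bits.

27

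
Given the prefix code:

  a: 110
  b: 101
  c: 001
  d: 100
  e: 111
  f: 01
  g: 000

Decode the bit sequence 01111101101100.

febbd

Read left to right; each codeword is recognised as soon as it completes (prefix code):
  01→f | 111→e | 101→b | 101→b | 100→d
Decoded message: febbd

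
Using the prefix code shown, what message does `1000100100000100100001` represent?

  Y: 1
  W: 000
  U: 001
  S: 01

YWYUWUUWS

Read left to right; each codeword is recognised as soon as it completes (prefix code):
  1→Y | 000→W | 1→Y | 001→U | 000→W | 001→U | 001→U | 000→W | 01→S
Decoded message: YWYUWUUWS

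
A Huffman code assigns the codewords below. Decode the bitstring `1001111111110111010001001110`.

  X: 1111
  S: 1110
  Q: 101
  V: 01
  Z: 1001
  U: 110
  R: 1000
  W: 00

Read left to right; each codeword is recognised as soon as it completes (prefix code):
  1001→Z | 1111→X | 1111→X | 01→V | 110→U | 1000→R | 1001→Z | 110→U
Decoded message: ZXXVURZU

ZXXVURZU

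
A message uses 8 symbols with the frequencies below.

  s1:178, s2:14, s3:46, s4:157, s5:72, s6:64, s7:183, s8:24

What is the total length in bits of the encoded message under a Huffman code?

Greedily combine the two least-frequent nodes:
s2(14) + s8(24) → 38
38 + s3(46) → 84
s6(64) + s5(72) → 136
84 + 136 → 220
s4(157) + s1(178) → 335
s7(183) + 220 → 403
335 + 403 → 738
The encoded length is the sum of every internal node's weight: 38 + 84 + 136 + 220 + 335 + 403 + 738 = 1954 bits.

1954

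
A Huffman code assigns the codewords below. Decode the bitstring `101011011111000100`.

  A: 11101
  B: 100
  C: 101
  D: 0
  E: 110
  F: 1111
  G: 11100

Read left to right; each codeword is recognised as soon as it completes (prefix code):
  101→C | 0→D | 110→E | 1111→F | 100→B | 0→D | 100→B
Decoded message: CDEFBDB

CDEFBDB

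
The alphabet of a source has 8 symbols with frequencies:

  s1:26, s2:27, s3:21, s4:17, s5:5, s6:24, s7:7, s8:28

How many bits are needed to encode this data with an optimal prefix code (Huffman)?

449

Greedily combine the two least-frequent nodes:
combine s5(5), s7(7) → 12
combine 12, s4(17) → 29
combine s3(21), s6(24) → 45
combine s1(26), s2(27) → 53
combine s8(28), 29 → 57
combine 45, 53 → 98
combine 57, 98 → 155
Each symbol's bit-cost is frequency × depth; summing gives 449 bits (equivalently 12 + 29 + 45 + 53 + 57 + 98 + 155).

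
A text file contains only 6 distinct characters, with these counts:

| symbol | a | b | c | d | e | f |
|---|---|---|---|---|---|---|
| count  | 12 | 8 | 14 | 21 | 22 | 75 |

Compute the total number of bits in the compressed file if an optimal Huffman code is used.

326

Greedily combine the two least-frequent nodes:
combine b(8), a(12) → 20
combine c(14), 20 → 34
combine d(21), e(22) → 43
combine 34, 43 → 77
combine f(75), 77 → 152
The encoded length is the sum of every internal node's weight: 20 + 34 + 43 + 77 + 152 = 326 bits.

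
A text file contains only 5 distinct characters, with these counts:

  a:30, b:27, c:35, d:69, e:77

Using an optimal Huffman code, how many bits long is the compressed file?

Greedily combine the two least-frequent nodes:
merge b(27) and a(30): 57
merge c(35) and 57: 92
merge d(69) and e(77): 146
merge 92 and 146: 238
The encoded length is the sum of every internal node's weight: 57 + 92 + 146 + 238 = 533 bits.

533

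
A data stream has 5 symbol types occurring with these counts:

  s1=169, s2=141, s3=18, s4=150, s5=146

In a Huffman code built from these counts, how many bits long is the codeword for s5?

2

Huffman merges, smallest pair first:
s3(18) + s2(141) → 159
s5(146) + s4(150) → 296
159 + s1(169) → 328
296 + 328 → 624
The subtree containing s5 is merged 2 times, so code length = 2.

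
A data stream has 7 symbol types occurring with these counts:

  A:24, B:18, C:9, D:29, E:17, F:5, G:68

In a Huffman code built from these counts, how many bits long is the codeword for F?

Repeatedly merge the two smallest:
F(5) + C(9) → 14
14 + E(17) → 31
B(18) + A(24) → 42
D(29) + 31 → 60
42 + 60 → 102
G(68) + 102 → 170
The subtree containing F is merged 5 times, so code length = 5.

5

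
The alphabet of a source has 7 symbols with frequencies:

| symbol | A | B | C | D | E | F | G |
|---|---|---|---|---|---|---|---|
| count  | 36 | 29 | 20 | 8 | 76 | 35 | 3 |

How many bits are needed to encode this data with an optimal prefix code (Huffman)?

511

Build the Huffman tree bottom-up:
G(3) + D(8) → 11
11 + C(20) → 31
B(29) + 31 → 60
F(35) + A(36) → 71
60 + 71 → 131
E(76) + 131 → 207
Each symbol's bit-cost is frequency × depth; summing gives 511 bits (equivalently 11 + 31 + 60 + 71 + 131 + 207).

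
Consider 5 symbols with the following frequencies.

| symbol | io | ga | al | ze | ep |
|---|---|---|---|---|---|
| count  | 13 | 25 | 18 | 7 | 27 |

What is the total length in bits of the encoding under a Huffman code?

Build the Huffman tree bottom-up:
combine ze(7), io(13) → 20
combine al(18), 20 → 38
combine ga(25), ep(27) → 52
combine 38, 52 → 90
Total encoded bits = sum of merged weights = 20 + 38 + 52 + 90 = 200.

200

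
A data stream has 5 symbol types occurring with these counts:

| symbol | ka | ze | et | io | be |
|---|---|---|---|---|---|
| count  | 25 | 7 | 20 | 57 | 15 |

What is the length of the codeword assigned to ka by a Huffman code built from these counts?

Repeatedly merge the two smallest:
ze(7) + be(15) → 22
et(20) + 22 → 42
ka(25) + 42 → 67
io(57) + 67 → 124
The subtree containing ka is merged 2 times, so code length = 2.

2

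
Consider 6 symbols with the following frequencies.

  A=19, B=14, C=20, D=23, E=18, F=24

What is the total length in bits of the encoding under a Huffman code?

Build the Huffman tree bottom-up:
B(14) + E(18) → 32
A(19) + C(20) → 39
D(23) + F(24) → 47
32 + 39 → 71
47 + 71 → 118
Total encoded bits = sum of merged weights = 32 + 39 + 47 + 71 + 118 = 307.

307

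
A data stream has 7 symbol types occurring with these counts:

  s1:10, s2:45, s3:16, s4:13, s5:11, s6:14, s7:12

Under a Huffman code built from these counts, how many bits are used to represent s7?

Build the tree from the bottom:
combine s1(10), s5(11) → 21
combine s7(12), s4(13) → 25
combine s6(14), s3(16) → 30
combine 21, 25 → 46
combine 30, s2(45) → 75
combine 46, 75 → 121
s7 sits 3 levels below the root, so its codeword is 3 bits.

3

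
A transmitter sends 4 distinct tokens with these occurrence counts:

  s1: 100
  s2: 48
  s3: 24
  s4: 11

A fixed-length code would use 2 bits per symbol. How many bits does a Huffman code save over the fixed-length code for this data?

65

Fixed-length: 2 bits × 183 symbols = 366 bits.
Huffman merges:
s4(11) + s3(24) → 35
35 + s2(48) → 83
83 + s1(100) → 183
Huffman total = 35 + 83 + 183 = 301 bits.
Saving = 366 − 301 = 65 bits.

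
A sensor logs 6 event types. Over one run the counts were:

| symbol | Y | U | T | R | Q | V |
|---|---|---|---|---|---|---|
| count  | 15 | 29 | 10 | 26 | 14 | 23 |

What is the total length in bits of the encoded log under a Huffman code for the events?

Build the Huffman tree bottom-up:
merge T(10) and Q(14): 24
merge Y(15) and V(23): 38
merge 24 and R(26): 50
merge U(29) and 38: 67
merge 50 and 67: 117
Each symbol's bit-cost is frequency × depth; summing gives 296 bits (equivalently 24 + 38 + 50 + 67 + 117).

296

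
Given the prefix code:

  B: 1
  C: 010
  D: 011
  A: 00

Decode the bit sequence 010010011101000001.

CCDBCAAB

Read left to right; each codeword is recognised as soon as it completes (prefix code):
  010→C | 010→C | 011→D | 1→B | 010→C | 00→A | 00→A | 1→B
Decoded message: CCDBCAAB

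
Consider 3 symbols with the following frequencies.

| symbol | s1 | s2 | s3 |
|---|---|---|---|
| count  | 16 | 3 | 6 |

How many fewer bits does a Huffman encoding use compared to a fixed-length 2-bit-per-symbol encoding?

Fixed-length: 2 bits × 25 symbols = 50 bits.
Huffman merges:
s2(3) + s3(6) → 9
9 + s1(16) → 25
Huffman total = 9 + 25 = 34 bits.
Saving = 50 − 34 = 16 bits.

16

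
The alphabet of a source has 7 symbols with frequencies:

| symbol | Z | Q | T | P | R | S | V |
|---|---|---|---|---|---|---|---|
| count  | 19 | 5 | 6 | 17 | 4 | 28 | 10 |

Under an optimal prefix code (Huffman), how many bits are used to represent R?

Build the tree from the bottom:
combine R(4), Q(5) → 9
combine T(6), 9 → 15
combine V(10), 15 → 25
combine P(17), Z(19) → 36
combine 25, S(28) → 53
combine 36, 53 → 89
R's leaf is at depth 5, giving a 5-bit codeword.

5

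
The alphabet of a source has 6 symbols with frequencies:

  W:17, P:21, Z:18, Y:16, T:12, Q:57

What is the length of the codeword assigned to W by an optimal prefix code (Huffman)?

Build the tree from the bottom:
merge T(12) and Y(16): 28
merge W(17) and Z(18): 35
merge P(21) and 28: 49
merge 35 and 49: 84
merge Q(57) and 84: 141
The subtree containing W is merged 3 times, so code length = 3.

3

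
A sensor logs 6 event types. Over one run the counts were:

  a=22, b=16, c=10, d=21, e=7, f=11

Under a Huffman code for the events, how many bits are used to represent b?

Repeatedly merge the two smallest:
combine e(7), c(10) → 17
combine f(11), b(16) → 27
combine 17, d(21) → 38
combine a(22), 27 → 49
combine 38, 49 → 87
The subtree containing b is merged 3 times, so code length = 3.

3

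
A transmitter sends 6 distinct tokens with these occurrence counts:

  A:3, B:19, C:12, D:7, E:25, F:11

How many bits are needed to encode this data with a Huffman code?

185

Greedily combine the two least-frequent nodes:
merge A(3) and D(7): 10
merge 10 and F(11): 21
merge C(12) and B(19): 31
merge 21 and E(25): 46
merge 31 and 46: 77
Total encoded bits = sum of merged weights = 10 + 21 + 31 + 46 + 77 = 185.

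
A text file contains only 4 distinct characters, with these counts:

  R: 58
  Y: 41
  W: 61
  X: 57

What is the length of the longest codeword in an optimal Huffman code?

2

Merge the two lowest-weight nodes at each step:
merge Y(41) and X(57): 98
merge R(58) and W(61): 119
merge 98 and 119: 217
Maximum depth reached is 2.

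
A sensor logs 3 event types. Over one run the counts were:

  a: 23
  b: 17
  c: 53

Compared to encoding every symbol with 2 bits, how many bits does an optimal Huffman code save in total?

Fixed-length: 2 bits × 93 symbols = 186 bits.
Huffman merges:
combine b(17), a(23) → 40
combine 40, c(53) → 93
Huffman total = 40 + 93 = 133 bits.
Saving = 186 − 133 = 53 bits.

53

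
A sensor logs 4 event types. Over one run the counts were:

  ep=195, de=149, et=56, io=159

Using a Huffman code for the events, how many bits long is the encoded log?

1118

Build the Huffman tree bottom-up:
merge et(56) and de(149): 205
merge io(159) and ep(195): 354
merge 205 and 354: 559
Each symbol's bit-cost is frequency × depth; summing gives 1118 bits (equivalently 205 + 354 + 559).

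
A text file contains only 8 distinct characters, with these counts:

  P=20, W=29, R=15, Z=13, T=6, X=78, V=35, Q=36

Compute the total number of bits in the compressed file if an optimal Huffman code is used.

635

Build the Huffman tree bottom-up:
T(6) + Z(13) → 19
R(15) + 19 → 34
P(20) + W(29) → 49
34 + V(35) → 69
Q(36) + 49 → 85
69 + X(78) → 147
85 + 147 → 232
Total encoded bits = sum of merged weights = 19 + 34 + 49 + 69 + 85 + 147 + 232 = 635.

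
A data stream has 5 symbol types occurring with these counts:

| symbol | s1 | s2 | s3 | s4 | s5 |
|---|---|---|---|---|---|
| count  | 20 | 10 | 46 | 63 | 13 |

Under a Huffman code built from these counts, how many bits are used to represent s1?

Repeatedly merge the two smallest:
merge s2(10) and s5(13): 23
merge s1(20) and 23: 43
merge 43 and s3(46): 89
merge s4(63) and 89: 152
s1 sits 3 levels below the root, so its codeword is 3 bits.

3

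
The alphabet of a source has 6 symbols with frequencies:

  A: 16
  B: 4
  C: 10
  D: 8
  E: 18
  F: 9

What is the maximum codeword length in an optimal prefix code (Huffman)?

3

Merge the two lowest-weight nodes at each step:
B(4) + D(8) → 12
F(9) + C(10) → 19
12 + A(16) → 28
E(18) + 19 → 37
28 + 37 → 65
The rarest symbols sit at the bottom; the longest codeword is 3 bits.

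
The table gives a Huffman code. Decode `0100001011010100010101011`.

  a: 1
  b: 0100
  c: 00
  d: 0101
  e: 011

bcaedcdda

Read left to right; each codeword is recognised as soon as it completes (prefix code):
  0100→b | 00→c | 1→a | 011→e | 0101→d | 00→c | 0101→d | 0101→d | 1→a
Decoded message: bcaedcdda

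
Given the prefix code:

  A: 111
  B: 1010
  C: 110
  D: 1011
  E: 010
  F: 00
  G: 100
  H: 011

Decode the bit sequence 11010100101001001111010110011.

Read left to right; each codeword is recognised as soon as it completes (prefix code):
  110→C | 1010→B | 010→E | 100→G | 100→G | 111→A | 1010→B | 110→C | 011→H
Decoded message: CBEGGABCH

CBEGGABCH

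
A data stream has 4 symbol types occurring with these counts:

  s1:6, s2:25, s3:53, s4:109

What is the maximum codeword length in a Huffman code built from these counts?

3

Merge the two lowest-weight nodes at each step:
s1(6) + s2(25) → 31
31 + s3(53) → 84
84 + s4(109) → 193
Maximum depth reached is 3.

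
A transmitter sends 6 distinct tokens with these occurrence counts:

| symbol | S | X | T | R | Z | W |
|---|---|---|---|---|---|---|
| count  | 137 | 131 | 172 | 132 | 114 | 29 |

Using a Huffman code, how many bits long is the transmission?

Greedily combine the two least-frequent nodes:
combine W(29), Z(114) → 143
combine X(131), R(132) → 263
combine S(137), 143 → 280
combine T(172), 263 → 435
combine 280, 435 → 715
The encoded length is the sum of every internal node's weight: 143 + 263 + 280 + 435 + 715 = 1836 bits.

1836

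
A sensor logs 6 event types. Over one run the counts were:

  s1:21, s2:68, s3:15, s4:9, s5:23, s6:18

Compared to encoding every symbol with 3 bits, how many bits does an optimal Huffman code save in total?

Fixed-length: 3 bits × 154 symbols = 462 bits.
Huffman merges:
s4(9) + s3(15) → 24
s6(18) + s1(21) → 39
s5(23) + 24 → 47
39 + 47 → 86
s2(68) + 86 → 154
Huffman total = 24 + 39 + 47 + 86 + 154 = 350 bits.
Saving = 462 − 350 = 112 bits.

112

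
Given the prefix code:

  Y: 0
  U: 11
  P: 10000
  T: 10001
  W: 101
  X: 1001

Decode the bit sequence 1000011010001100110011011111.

Read left to right; each codeword is recognised as soon as it completes (prefix code):
  10000→P | 11→U | 0→Y | 10001→T | 1001→X | 1001→X | 101→W | 11→U | 11→U
Decoded message: PUYTXXWUU

PUYTXXWUU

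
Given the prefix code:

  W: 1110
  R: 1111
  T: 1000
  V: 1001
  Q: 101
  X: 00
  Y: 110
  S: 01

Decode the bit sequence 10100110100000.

QXYTX

Read left to right; each codeword is recognised as soon as it completes (prefix code):
  101→Q | 00→X | 110→Y | 1000→T | 00→X
Decoded message: QXYTX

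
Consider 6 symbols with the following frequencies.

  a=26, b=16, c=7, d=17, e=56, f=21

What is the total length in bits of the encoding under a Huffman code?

340

Merge the two smallest weights repeatedly:
merge c(7) and b(16): 23
merge d(17) and f(21): 38
merge 23 and a(26): 49
merge 38 and 49: 87
merge e(56) and 87: 143
The encoded length is the sum of every internal node's weight: 23 + 38 + 49 + 87 + 143 = 340 bits.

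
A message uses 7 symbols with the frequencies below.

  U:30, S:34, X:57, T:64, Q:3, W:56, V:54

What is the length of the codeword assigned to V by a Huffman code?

3

Repeatedly merge the two smallest:
Q(3) + U(30) → 33
33 + S(34) → 67
V(54) + W(56) → 110
X(57) + T(64) → 121
67 + 110 → 177
121 + 177 → 298
The subtree containing V is merged 3 times, so code length = 3.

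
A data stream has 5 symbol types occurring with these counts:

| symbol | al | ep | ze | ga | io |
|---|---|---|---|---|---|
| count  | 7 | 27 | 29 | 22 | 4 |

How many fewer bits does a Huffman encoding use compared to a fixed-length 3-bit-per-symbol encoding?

Fixed-length: 3 bits × 89 symbols = 267 bits.
Huffman merges:
combine io(4), al(7) → 11
combine 11, ga(22) → 33
combine ep(27), ze(29) → 56
combine 33, 56 → 89
Huffman total = 11 + 33 + 56 + 89 = 189 bits.
Saving = 267 − 189 = 78 bits.

78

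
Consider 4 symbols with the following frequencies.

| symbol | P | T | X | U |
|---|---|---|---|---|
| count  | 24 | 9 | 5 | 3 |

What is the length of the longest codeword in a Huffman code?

Merge the two lowest-weight nodes at each step:
combine U(3), X(5) → 8
combine 8, T(9) → 17
combine 17, P(24) → 41
Maximum depth reached is 3.

3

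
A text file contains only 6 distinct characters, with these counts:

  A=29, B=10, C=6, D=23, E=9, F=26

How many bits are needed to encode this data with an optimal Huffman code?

Build the Huffman tree bottom-up:
combine C(6), E(9) → 15
combine B(10), 15 → 25
combine D(23), 25 → 48
combine F(26), A(29) → 55
combine 48, 55 → 103
Each symbol's bit-cost is frequency × depth; summing gives 246 bits (equivalently 15 + 25 + 48 + 55 + 103).

246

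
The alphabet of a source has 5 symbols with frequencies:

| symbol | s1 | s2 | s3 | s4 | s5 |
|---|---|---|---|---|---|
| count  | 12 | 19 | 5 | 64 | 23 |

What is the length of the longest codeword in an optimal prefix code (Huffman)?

4

Merge the two lowest-weight nodes at each step:
s3(5) + s1(12) → 17
17 + s2(19) → 36
s5(23) + 36 → 59
59 + s4(64) → 123
The first pair merged (s3, s1) ends up deepest, at depth 4.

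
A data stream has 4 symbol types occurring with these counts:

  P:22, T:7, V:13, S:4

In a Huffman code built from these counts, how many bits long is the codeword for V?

Huffman merges, smallest pair first:
combine S(4), T(7) → 11
combine 11, V(13) → 24
combine P(22), 24 → 46
V's leaf is at depth 2, giving a 2-bit codeword.

2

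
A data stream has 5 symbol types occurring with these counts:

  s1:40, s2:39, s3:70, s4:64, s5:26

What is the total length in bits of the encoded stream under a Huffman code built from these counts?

Build the Huffman tree bottom-up:
s5(26) + s2(39) → 65
s1(40) + s4(64) → 104
65 + s3(70) → 135
104 + 135 → 239
The encoded length is the sum of every internal node's weight: 65 + 104 + 135 + 239 = 543 bits.

543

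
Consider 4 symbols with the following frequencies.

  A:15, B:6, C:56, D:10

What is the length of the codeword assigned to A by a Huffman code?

2

Build the tree from the bottom:
merge B(6) and D(10): 16
merge A(15) and 16: 31
merge 31 and C(56): 87
A's leaf is at depth 2, giving a 2-bit codeword.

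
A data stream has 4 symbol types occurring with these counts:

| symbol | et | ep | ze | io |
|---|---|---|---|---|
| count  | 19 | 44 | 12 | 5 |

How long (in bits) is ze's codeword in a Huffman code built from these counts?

Repeatedly merge the two smallest:
io(5) + ze(12) → 17
17 + et(19) → 36
36 + ep(44) → 80
ze's leaf is at depth 3, giving a 3-bit codeword.

3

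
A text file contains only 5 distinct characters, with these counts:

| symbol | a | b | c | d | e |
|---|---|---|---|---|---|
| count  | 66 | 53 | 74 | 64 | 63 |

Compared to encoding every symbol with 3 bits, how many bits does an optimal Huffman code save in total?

Fixed-length: 3 bits × 320 symbols = 960 bits.
Huffman merges:
merge b(53) and e(63): 116
merge d(64) and a(66): 130
merge c(74) and 116: 190
merge 130 and 190: 320
Huffman total = 116 + 130 + 190 + 320 = 756 bits.
Saving = 960 − 756 = 204 bits.

204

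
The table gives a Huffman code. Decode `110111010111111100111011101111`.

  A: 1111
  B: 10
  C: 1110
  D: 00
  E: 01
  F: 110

Read left to right; each codeword is recognised as soon as it completes (prefix code):
  110→F | 1110→C | 10→B | 1111→A | 1110→C | 01→E | 110→F | 1110→C | 1111→A
Decoded message: FCBACEFCA

FCBACEFCA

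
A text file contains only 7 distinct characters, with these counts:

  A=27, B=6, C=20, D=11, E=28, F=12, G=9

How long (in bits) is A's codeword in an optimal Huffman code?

Repeatedly merge the two smallest:
merge B(6) and G(9): 15
merge D(11) and F(12): 23
merge 15 and C(20): 35
merge 23 and A(27): 50
merge E(28) and 35: 63
merge 50 and 63: 113
A sits 2 levels below the root, so its codeword is 2 bits.

2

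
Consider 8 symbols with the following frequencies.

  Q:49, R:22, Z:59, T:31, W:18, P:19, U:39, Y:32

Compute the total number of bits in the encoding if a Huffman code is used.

785

Build the Huffman tree bottom-up:
W(18) + P(19) → 37
R(22) + T(31) → 53
Y(32) + 37 → 69
U(39) + Q(49) → 88
53 + Z(59) → 112
69 + 88 → 157
112 + 157 → 269
The encoded length is the sum of every internal node's weight: 37 + 53 + 69 + 88 + 112 + 157 + 269 = 785 bits.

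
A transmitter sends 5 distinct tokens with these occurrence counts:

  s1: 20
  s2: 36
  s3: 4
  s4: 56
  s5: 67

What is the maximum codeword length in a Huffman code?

4

Merge the two lowest-weight nodes at each step:
merge s3(4) and s1(20): 24
merge 24 and s2(36): 60
merge s4(56) and 60: 116
merge s5(67) and 116: 183
The first pair merged (s3, s1) ends up deepest, at depth 4.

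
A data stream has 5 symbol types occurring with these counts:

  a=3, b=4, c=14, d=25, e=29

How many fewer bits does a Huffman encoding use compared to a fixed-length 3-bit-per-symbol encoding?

76

Fixed-length: 3 bits × 75 symbols = 225 bits.
Huffman merges:
combine a(3), b(4) → 7
combine 7, c(14) → 21
combine 21, d(25) → 46
combine e(29), 46 → 75
Huffman total = 7 + 21 + 46 + 75 = 149 bits.
Saving = 225 − 149 = 76 bits.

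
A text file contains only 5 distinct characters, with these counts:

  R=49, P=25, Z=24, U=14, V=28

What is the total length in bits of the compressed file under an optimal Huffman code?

318

Greedily combine the two least-frequent nodes:
U(14) + Z(24) → 38
P(25) + V(28) → 53
38 + R(49) → 87
53 + 87 → 140
Total encoded bits = sum of merged weights = 38 + 53 + 87 + 140 = 318.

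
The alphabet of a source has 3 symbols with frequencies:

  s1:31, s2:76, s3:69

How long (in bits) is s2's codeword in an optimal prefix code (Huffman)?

Build the tree from the bottom:
combine s1(31), s3(69) → 100
combine s2(76), 100 → 176
s2 is merged only at the final step, so code length = 1.

1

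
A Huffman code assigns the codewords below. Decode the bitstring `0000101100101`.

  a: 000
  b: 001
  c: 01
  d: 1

Read left to right; each codeword is recognised as soon as it completes (prefix code):
  000→a | 01→c | 01→c | 1→d | 001→b | 01→c
Decoded message: accdbc

accdbc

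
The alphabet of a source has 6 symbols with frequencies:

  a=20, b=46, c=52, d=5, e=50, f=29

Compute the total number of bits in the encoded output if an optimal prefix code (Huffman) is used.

483

Greedily combine the two least-frequent nodes:
d(5) + a(20) → 25
25 + f(29) → 54
b(46) + e(50) → 96
c(52) + 54 → 106
96 + 106 → 202
Each symbol's bit-cost is frequency × depth; summing gives 483 bits (equivalently 25 + 54 + 96 + 106 + 202).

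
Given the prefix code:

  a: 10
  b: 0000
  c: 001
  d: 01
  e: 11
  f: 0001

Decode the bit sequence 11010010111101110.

Read left to right; each codeword is recognised as soon as it completes (prefix code):
  11→e | 01→d | 001→c | 01→d | 11→e | 10→a | 11→e | 10→a
Decoded message: edcdeaea

edcdeaea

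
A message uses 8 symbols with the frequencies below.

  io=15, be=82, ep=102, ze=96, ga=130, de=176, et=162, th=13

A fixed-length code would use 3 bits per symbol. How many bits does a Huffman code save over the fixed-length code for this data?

Fixed-length: 3 bits × 776 symbols = 2328 bits.
Huffman merges:
th(13) + io(15) → 28
28 + be(82) → 110
ze(96) + ep(102) → 198
110 + ga(130) → 240
et(162) + de(176) → 338
198 + 240 → 438
338 + 438 → 776
Huffman total = 28 + 110 + 198 + 240 + 338 + 438 + 776 = 2128 bits.
Saving = 2328 − 2128 = 200 bits.

200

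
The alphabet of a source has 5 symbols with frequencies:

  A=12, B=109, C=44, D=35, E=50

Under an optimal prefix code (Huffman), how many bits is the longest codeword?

4

Merge the two lowest-weight nodes at each step:
merge A(12) and D(35): 47
merge C(44) and 47: 91
merge E(50) and 91: 141
merge B(109) and 141: 250
The first pair merged (A, D) ends up deepest, at depth 4.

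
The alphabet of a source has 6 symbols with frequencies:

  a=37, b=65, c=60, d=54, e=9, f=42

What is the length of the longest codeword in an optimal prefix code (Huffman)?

Merge the two lowest-weight nodes at each step:
combine e(9), a(37) → 46
combine f(42), 46 → 88
combine d(54), c(60) → 114
combine b(65), 88 → 153
combine 114, 153 → 267
The first pair merged (e, a) ends up deepest, at depth 4.

4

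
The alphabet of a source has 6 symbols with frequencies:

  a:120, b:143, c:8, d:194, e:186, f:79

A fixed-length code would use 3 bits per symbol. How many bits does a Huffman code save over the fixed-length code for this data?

Fixed-length: 3 bits × 730 symbols = 2190 bits.
Huffman merges:
c(8) + f(79) → 87
87 + a(120) → 207
b(143) + e(186) → 329
d(194) + 207 → 401
329 + 401 → 730
Huffman total = 87 + 207 + 329 + 401 + 730 = 1754 bits.
Saving = 2190 − 1754 = 436 bits.

436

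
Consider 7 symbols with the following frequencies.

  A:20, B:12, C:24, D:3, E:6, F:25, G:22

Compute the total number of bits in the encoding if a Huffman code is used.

295

Greedily combine the two least-frequent nodes:
D(3) + E(6) → 9
9 + B(12) → 21
A(20) + 21 → 41
G(22) + C(24) → 46
F(25) + 41 → 66
46 + 66 → 112
The encoded length is the sum of every internal node's weight: 9 + 21 + 41 + 46 + 66 + 112 = 295 bits.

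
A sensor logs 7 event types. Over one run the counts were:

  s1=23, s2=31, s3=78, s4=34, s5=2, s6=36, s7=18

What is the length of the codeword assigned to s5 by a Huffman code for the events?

4

Build the tree from the bottom:
merge s5(2) and s7(18): 20
merge 20 and s1(23): 43
merge s2(31) and s4(34): 65
merge s6(36) and 43: 79
merge 65 and s3(78): 143
merge 79 and 143: 222
s5's leaf is at depth 4, giving a 4-bit codeword.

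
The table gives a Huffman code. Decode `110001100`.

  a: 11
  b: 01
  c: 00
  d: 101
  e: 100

Read left to right; each codeword is recognised as soon as it completes (prefix code):
  11→a | 00→c | 01→b | 100→e
Decoded message: acbe

acbe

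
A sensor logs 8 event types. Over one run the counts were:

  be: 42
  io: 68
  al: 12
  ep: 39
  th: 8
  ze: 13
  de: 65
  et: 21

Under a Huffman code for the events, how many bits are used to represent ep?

3

Huffman merges, smallest pair first:
th(8) + al(12) → 20
ze(13) + 20 → 33
et(21) + 33 → 54
ep(39) + be(42) → 81
54 + de(65) → 119
io(68) + 81 → 149
119 + 149 → 268
ep sits 3 levels below the root, so its codeword is 3 bits.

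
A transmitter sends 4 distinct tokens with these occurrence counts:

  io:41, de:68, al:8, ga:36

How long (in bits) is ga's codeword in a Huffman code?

Huffman merges, smallest pair first:
combine al(8), ga(36) → 44
combine io(41), 44 → 85
combine de(68), 85 → 153
The subtree containing ga is merged 3 times, so code length = 3.

3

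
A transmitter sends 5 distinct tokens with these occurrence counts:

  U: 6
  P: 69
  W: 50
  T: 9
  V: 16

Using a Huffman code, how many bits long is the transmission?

Merge the two smallest weights repeatedly:
U(6) + T(9) → 15
15 + V(16) → 31
31 + W(50) → 81
P(69) + 81 → 150
Total encoded bits = sum of merged weights = 15 + 31 + 81 + 150 = 277.

277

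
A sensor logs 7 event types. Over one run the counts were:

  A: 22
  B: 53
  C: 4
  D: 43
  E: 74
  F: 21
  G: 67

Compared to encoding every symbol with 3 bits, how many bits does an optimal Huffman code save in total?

122

Fixed-length: 3 bits × 284 symbols = 852 bits.
Huffman merges:
combine C(4), F(21) → 25
combine A(22), 25 → 47
combine D(43), 47 → 90
combine B(53), G(67) → 120
combine E(74), 90 → 164
combine 120, 164 → 284
Huffman total = 25 + 47 + 90 + 120 + 164 + 284 = 730 bits.
Saving = 852 − 730 = 122 bits.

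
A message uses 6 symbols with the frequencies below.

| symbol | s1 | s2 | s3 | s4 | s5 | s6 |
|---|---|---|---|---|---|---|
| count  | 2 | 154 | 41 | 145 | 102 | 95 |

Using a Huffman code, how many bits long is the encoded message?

Merge the two smallest weights repeatedly:
s1(2) + s3(41) → 43
43 + s6(95) → 138
s5(102) + 138 → 240
s4(145) + s2(154) → 299
240 + 299 → 539
The encoded length is the sum of every internal node's weight: 43 + 138 + 240 + 299 + 539 = 1259 bits.

1259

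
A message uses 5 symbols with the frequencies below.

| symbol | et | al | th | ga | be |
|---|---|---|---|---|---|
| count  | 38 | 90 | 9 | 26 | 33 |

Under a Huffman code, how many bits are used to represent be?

3

Huffman merges, smallest pair first:
th(9) + ga(26) → 35
be(33) + 35 → 68
et(38) + 68 → 106
al(90) + 106 → 196
The subtree containing be is merged 3 times, so code length = 3.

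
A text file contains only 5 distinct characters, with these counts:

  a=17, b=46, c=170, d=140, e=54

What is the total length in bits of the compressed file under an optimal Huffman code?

Merge the two smallest weights repeatedly:
merge a(17) and b(46): 63
merge e(54) and 63: 117
merge 117 and d(140): 257
merge c(170) and 257: 427
The encoded length is the sum of every internal node's weight: 63 + 117 + 257 + 427 = 864 bits.

864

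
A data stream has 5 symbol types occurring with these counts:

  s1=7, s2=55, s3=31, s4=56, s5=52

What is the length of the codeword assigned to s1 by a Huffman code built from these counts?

Huffman merges, smallest pair first:
s1(7) + s3(31) → 38
38 + s5(52) → 90
s2(55) + s4(56) → 111
90 + 111 → 201
s1 sits 3 levels below the root, so its codeword is 3 bits.

3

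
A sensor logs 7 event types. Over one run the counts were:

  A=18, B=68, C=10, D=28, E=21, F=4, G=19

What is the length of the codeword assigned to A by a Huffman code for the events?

Repeatedly merge the two smallest:
combine F(4), C(10) → 14
combine 14, A(18) → 32
combine G(19), E(21) → 40
combine D(28), 32 → 60
combine 40, 60 → 100
combine B(68), 100 → 168
A's leaf is at depth 4, giving a 4-bit codeword.

4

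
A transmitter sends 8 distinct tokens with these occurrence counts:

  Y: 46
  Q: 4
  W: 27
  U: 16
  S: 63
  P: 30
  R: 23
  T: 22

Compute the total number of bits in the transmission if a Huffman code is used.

Merge the two smallest weights repeatedly:
combine Q(4), U(16) → 20
combine 20, T(22) → 42
combine R(23), W(27) → 50
combine P(30), 42 → 72
combine Y(46), 50 → 96
combine S(63), 72 → 135
combine 96, 135 → 231
Total encoded bits = sum of merged weights = 20 + 42 + 50 + 72 + 96 + 135 + 231 = 646.

646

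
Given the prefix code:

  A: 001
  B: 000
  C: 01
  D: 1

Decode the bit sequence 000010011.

Read left to right; each codeword is recognised as soon as it completes (prefix code):
  000→B | 01→C | 001→A | 1→D
Decoded message: BCAD

BCAD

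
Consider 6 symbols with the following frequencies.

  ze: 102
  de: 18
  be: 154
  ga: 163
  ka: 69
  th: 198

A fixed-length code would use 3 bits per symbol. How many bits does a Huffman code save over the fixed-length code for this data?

428

Fixed-length: 3 bits × 704 symbols = 2112 bits.
Huffman merges:
de(18) + ka(69) → 87
87 + ze(102) → 189
be(154) + ga(163) → 317
189 + th(198) → 387
317 + 387 → 704
Huffman total = 87 + 189 + 317 + 387 + 704 = 1684 bits.
Saving = 2112 − 1684 = 428 bits.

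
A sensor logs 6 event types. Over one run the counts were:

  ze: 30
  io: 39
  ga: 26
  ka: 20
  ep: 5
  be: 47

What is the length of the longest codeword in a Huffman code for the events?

4

Merge the two lowest-weight nodes at each step:
merge ep(5) and ka(20): 25
merge 25 and ga(26): 51
merge ze(30) and io(39): 69
merge be(47) and 51: 98
merge 69 and 98: 167
The first pair merged (ep, ka) ends up deepest, at depth 4.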